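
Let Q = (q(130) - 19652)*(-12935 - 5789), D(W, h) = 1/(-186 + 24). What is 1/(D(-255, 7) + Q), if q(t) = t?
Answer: 162/59215848335 ≈ 2.7358e-9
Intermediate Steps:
D(W, h) = -1/162 (D(W, h) = 1/(-162) = -1/162)
Q = 365529928 (Q = (130 - 19652)*(-12935 - 5789) = -19522*(-18724) = 365529928)
1/(D(-255, 7) + Q) = 1/(-1/162 + 365529928) = 1/(59215848335/162) = 162/59215848335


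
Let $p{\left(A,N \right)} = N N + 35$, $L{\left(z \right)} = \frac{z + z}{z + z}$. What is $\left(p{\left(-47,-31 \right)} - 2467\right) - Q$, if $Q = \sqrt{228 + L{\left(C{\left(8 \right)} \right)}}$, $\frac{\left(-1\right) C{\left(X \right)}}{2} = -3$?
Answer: $-1471 - \sqrt{229} \approx -1486.1$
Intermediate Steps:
$C{\left(X \right)} = 6$ ($C{\left(X \right)} = \left(-2\right) \left(-3\right) = 6$)
$L{\left(z \right)} = 1$ ($L{\left(z \right)} = \frac{2 z}{2 z} = 2 z \frac{1}{2 z} = 1$)
$p{\left(A,N \right)} = 35 + N^{2}$ ($p{\left(A,N \right)} = N^{2} + 35 = 35 + N^{2}$)
$Q = \sqrt{229}$ ($Q = \sqrt{228 + 1} = \sqrt{229} \approx 15.133$)
$\left(p{\left(-47,-31 \right)} - 2467\right) - Q = \left(\left(35 + \left(-31\right)^{2}\right) - 2467\right) - \sqrt{229} = \left(\left(35 + 961\right) - 2467\right) - \sqrt{229} = \left(996 - 2467\right) - \sqrt{229} = -1471 - \sqrt{229}$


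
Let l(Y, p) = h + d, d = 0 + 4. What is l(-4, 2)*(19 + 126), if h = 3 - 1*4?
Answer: 435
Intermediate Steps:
d = 4
h = -1 (h = 3 - 4 = -1)
l(Y, p) = 3 (l(Y, p) = -1 + 4 = 3)
l(-4, 2)*(19 + 126) = 3*(19 + 126) = 3*145 = 435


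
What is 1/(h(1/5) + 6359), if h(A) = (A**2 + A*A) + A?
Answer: 25/158982 ≈ 0.00015725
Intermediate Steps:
h(A) = A + 2*A**2 (h(A) = (A**2 + A**2) + A = 2*A**2 + A = A + 2*A**2)
1/(h(1/5) + 6359) = 1/((1 + 2/5)/5 + 6359) = 1/((1/5)*(7/5) + 6359) = 1/(7/25 + 6359) = 1/(158982/25) = 25/158982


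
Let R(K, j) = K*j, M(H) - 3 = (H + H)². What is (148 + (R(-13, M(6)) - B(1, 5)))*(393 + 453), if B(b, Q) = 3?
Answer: -1494036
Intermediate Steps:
M(H) = 3 + 4*H² (M(H) = 3 + (H + H)² = 3 + (2*H)² = 3 + 4*H²)
(148 + (R(-13, M(6)) - B(1, 5)))*(393 + 453) = (148 + (-13*(3 + 4*6²) - 1*3))*(393 + 453) = (148 + (-13*(3 + 4*36) - 3))*846 = (148 + (-13*(3 + 144) - 3))*846 = (148 + (-13*147 - 3))*846 = (148 + (-1911 - 3))*846 = (148 - 1914)*846 = -1766*846 = -1494036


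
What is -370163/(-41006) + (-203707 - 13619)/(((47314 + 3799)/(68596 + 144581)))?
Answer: -1899744146068793/2095939678 ≈ -9.0639e+5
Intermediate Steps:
-370163/(-41006) + (-203707 - 13619)/(((47314 + 3799)/(68596 + 144581))) = -370163*(-1/41006) - 217326/(51113/213177) = 370163/41006 - 217326/(51113*(1/213177)) = 370163/41006 - 217326/51113/213177 = 370163/41006 - 217326*213177/51113 = 370163/41006 - 46328904702/51113 = -1899744146068793/2095939678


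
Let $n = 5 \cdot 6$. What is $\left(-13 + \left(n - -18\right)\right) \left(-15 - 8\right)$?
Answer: $-805$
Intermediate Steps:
$n = 30$
$\left(-13 + \left(n - -18\right)\right) \left(-15 - 8\right) = \left(-13 + \left(30 - -18\right)\right) \left(-15 - 8\right) = \left(-13 + \left(30 + 18\right)\right) \left(-23\right) = \left(-13 + 48\right) \left(-23\right) = 35 \left(-23\right) = -805$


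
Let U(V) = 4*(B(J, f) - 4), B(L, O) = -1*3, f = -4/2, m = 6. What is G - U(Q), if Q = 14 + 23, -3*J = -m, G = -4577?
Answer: -4549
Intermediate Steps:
f = -2 (f = -4*½ = -2)
J = 2 (J = -(-1)*6/3 = -⅓*(-6) = 2)
B(L, O) = -3
Q = 37
U(V) = -28 (U(V) = 4*(-3 - 4) = 4*(-7) = -28)
G - U(Q) = -4577 - 1*(-28) = -4577 + 28 = -4549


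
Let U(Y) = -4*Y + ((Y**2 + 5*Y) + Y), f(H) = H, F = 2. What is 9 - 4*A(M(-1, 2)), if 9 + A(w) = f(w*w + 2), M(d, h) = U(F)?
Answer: -219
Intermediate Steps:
U(Y) = Y**2 + 2*Y (U(Y) = -4*Y + (Y**2 + 6*Y) = Y**2 + 2*Y)
M(d, h) = 8 (M(d, h) = 2*(2 + 2) = 2*4 = 8)
A(w) = -7 + w**2 (A(w) = -9 + (w*w + 2) = -9 + (w**2 + 2) = -9 + (2 + w**2) = -7 + w**2)
9 - 4*A(M(-1, 2)) = 9 - 4*(-7 + 8**2) = 9 - 4*(-7 + 64) = 9 - 4*57 = 9 - 228 = -219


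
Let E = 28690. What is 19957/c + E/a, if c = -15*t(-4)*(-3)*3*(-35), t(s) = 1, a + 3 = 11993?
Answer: -1481774/809325 ≈ -1.8309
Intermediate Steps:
a = 11990 (a = -3 + 11993 = 11990)
c = -4725 (c = -15*1*(-3)*3*(-35) = -(-45)*3*(-35) = -15*(-9)*(-35) = 135*(-35) = -4725)
19957/c + E/a = 19957/(-4725) + 28690/11990 = 19957*(-1/4725) + 28690*(1/11990) = -2851/675 + 2869/1199 = -1481774/809325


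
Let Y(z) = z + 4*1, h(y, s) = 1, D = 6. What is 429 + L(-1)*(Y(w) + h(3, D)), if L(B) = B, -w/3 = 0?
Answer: 424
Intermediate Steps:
w = 0 (w = -3*0 = 0)
Y(z) = 4 + z (Y(z) = z + 4 = 4 + z)
429 + L(-1)*(Y(w) + h(3, D)) = 429 - ((4 + 0) + 1) = 429 - (4 + 1) = 429 - 1*5 = 429 - 5 = 424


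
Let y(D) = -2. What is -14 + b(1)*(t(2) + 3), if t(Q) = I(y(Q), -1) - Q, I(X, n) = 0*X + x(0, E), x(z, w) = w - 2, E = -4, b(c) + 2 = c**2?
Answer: -9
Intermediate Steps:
b(c) = -2 + c**2
x(z, w) = -2 + w
I(X, n) = -6 (I(X, n) = 0*X + (-2 - 4) = 0 - 6 = -6)
t(Q) = -6 - Q
-14 + b(1)*(t(2) + 3) = -14 + (-2 + 1**2)*((-6 - 1*2) + 3) = -14 + (-2 + 1)*((-6 - 2) + 3) = -14 - (-8 + 3) = -14 - 1*(-5) = -14 + 5 = -9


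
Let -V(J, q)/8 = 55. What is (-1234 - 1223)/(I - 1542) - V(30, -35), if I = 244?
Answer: 573577/1298 ≈ 441.89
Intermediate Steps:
V(J, q) = -440 (V(J, q) = -8*55 = -440)
(-1234 - 1223)/(I - 1542) - V(30, -35) = (-1234 - 1223)/(244 - 1542) - 1*(-440) = -2457/(-1298) + 440 = -2457*(-1/1298) + 440 = 2457/1298 + 440 = 573577/1298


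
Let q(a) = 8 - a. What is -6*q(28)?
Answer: 120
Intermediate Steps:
-6*q(28) = -6*(8 - 1*28) = -6*(8 - 28) = -6*(-20) = 120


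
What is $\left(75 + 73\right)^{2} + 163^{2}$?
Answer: $48473$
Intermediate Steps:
$\left(75 + 73\right)^{2} + 163^{2} = 148^{2} + 26569 = 21904 + 26569 = 48473$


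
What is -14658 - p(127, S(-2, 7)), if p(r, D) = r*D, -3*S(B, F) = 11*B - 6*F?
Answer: -52102/3 ≈ -17367.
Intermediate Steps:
S(B, F) = 2*F - 11*B/3 (S(B, F) = -(11*B - 6*F)/3 = -(-6*F + 11*B)/3 = 2*F - 11*B/3)
p(r, D) = D*r
-14658 - p(127, S(-2, 7)) = -14658 - (2*7 - 11/3*(-2))*127 = -14658 - (14 + 22/3)*127 = -14658 - 64*127/3 = -14658 - 1*8128/3 = -14658 - 8128/3 = -52102/3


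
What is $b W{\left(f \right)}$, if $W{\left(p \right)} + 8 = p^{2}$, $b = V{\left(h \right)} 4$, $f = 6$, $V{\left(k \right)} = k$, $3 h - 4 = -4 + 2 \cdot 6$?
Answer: $448$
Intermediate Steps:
$h = 4$ ($h = \frac{4}{3} + \frac{-4 + 2 \cdot 6}{3} = \frac{4}{3} + \frac{-4 + 12}{3} = \frac{4}{3} + \frac{1}{3} \cdot 8 = \frac{4}{3} + \frac{8}{3} = 4$)
$b = 16$ ($b = 4 \cdot 4 = 16$)
$W{\left(p \right)} = -8 + p^{2}$
$b W{\left(f \right)} = 16 \left(-8 + 6^{2}\right) = 16 \left(-8 + 36\right) = 16 \cdot 28 = 448$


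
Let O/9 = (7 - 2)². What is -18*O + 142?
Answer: -3908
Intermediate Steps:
O = 225 (O = 9*(7 - 2)² = 9*5² = 9*25 = 225)
-18*O + 142 = -18*225 + 142 = -4050 + 142 = -3908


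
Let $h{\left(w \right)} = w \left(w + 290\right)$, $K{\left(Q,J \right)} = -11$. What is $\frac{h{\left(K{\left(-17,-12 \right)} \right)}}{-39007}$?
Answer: $\frac{3069}{39007} \approx 0.078678$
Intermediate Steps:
$h{\left(w \right)} = w \left(290 + w\right)$
$\frac{h{\left(K{\left(-17,-12 \right)} \right)}}{-39007} = \frac{\left(-11\right) \left(290 - 11\right)}{-39007} = \left(-11\right) 279 \left(- \frac{1}{39007}\right) = \left(-3069\right) \left(- \frac{1}{39007}\right) = \frac{3069}{39007}$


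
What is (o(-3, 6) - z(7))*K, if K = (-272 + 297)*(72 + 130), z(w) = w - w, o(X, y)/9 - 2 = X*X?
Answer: 499950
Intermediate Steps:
o(X, y) = 18 + 9*X² (o(X, y) = 18 + 9*(X*X) = 18 + 9*X²)
z(w) = 0
K = 5050 (K = 25*202 = 5050)
(o(-3, 6) - z(7))*K = ((18 + 9*(-3)²) - 1*0)*5050 = ((18 + 9*9) + 0)*5050 = ((18 + 81) + 0)*5050 = (99 + 0)*5050 = 99*5050 = 499950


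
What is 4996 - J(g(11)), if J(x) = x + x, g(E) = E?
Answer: 4974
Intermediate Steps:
J(x) = 2*x
4996 - J(g(11)) = 4996 - 2*11 = 4996 - 1*22 = 4996 - 22 = 4974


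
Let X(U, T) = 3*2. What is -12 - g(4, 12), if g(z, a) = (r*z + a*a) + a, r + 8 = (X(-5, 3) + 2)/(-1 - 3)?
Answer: -128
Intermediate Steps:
X(U, T) = 6
r = -10 (r = -8 + (6 + 2)/(-1 - 3) = -8 + 8/(-4) = -8 + 8*(-1/4) = -8 - 2 = -10)
g(z, a) = a + a**2 - 10*z (g(z, a) = (-10*z + a*a) + a = (-10*z + a**2) + a = (a**2 - 10*z) + a = a + a**2 - 10*z)
-12 - g(4, 12) = -12 - (12 + 12**2 - 10*4) = -12 - (12 + 144 - 40) = -12 - 1*116 = -12 - 116 = -128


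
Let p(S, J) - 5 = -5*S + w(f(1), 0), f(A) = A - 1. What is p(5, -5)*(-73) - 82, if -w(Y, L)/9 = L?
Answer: 1378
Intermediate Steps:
f(A) = -1 + A
w(Y, L) = -9*L
p(S, J) = 5 - 5*S (p(S, J) = 5 + (-5*S - 9*0) = 5 + (-5*S + 0) = 5 - 5*S)
p(5, -5)*(-73) - 82 = (5 - 5*5)*(-73) - 82 = (5 - 25)*(-73) - 82 = -20*(-73) - 82 = 1460 - 82 = 1378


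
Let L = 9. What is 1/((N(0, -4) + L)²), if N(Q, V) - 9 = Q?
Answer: 1/324 ≈ 0.0030864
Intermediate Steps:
N(Q, V) = 9 + Q
1/((N(0, -4) + L)²) = 1/(((9 + 0) + 9)²) = 1/((9 + 9)²) = 1/(18²) = 1/324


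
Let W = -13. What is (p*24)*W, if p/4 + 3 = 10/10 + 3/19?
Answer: 43680/19 ≈ 2298.9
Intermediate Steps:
p = -140/19 (p = -12 + 4*(10/10 + 3/19) = -12 + 4*(10*(⅒) + 3*(1/19)) = -12 + 4*(1 + 3/19) = -12 + 4*(22/19) = -12 + 88/19 = -140/19 ≈ -7.3684)
(p*24)*W = -140/19*24*(-13) = -3360/19*(-13) = 43680/19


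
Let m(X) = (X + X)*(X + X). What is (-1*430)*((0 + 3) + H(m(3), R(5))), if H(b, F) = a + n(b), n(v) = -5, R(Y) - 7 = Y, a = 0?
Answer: 860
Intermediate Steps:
R(Y) = 7 + Y
m(X) = 4*X² (m(X) = (2*X)*(2*X) = 4*X²)
H(b, F) = -5 (H(b, F) = 0 - 5 = -5)
(-1*430)*((0 + 3) + H(m(3), R(5))) = (-1*430)*((0 + 3) - 5) = -430*(3 - 5) = -430*(-2) = 860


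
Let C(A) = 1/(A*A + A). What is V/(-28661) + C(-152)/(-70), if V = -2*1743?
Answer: 5600718379/46047909040 ≈ 0.12163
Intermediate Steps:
V = -3486
C(A) = 1/(A + A²) (C(A) = 1/(A² + A) = 1/(A + A²))
V/(-28661) + C(-152)/(-70) = -3486/(-28661) + (1/((-152)*(1 - 152)))/(-70) = -3486*(-1/28661) - 1/152/(-151)*(-1/70) = 3486/28661 - 1/152*(-1/151)*(-1/70) = 3486/28661 + (1/22952)*(-1/70) = 3486/28661 - 1/1606640 = 5600718379/46047909040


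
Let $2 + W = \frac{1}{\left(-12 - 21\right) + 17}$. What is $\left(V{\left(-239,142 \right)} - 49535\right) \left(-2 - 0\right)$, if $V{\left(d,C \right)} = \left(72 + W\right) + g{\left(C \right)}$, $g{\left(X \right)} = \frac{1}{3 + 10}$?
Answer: $\frac{10288717}{104} \approx 98930.0$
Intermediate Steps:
$g{\left(X \right)} = \frac{1}{13}$
$W = - \frac{33}{16}$ ($W = -2 + \frac{1}{\left(-12 - 21\right) + 17} = -2 + \frac{1}{-33 + 17} = -2 + \frac{1}{-16} = -2 - \frac{1}{16} = - \frac{33}{16} \approx -2.0625$)
$V{\left(d,C \right)} = \frac{14563}{208}$ ($V{\left(d,C \right)} = \left(72 - \frac{33}{16}\right) + \frac{1}{13} = \frac{1119}{16} + \frac{1}{13} = \frac{14563}{208}$)
$\left(V{\left(-239,142 \right)} - 49535\right) \left(-2 - 0\right) = \left(\frac{14563}{208} - 49535\right) \left(-2 - 0\right) = - \frac{10288717 \left(-2 + 0\right)}{208} = \left(- \frac{10288717}{208}\right) \left(-2\right) = \frac{10288717}{104}$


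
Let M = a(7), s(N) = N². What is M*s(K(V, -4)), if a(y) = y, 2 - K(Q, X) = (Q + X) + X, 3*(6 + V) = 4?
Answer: 13552/9 ≈ 1505.8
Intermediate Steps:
V = -14/3 (V = -6 + (⅓)*4 = -6 + 4/3 = -14/3 ≈ -4.6667)
K(Q, X) = 2 - Q - 2*X (K(Q, X) = 2 - ((Q + X) + X) = 2 - (Q + 2*X) = 2 + (-Q - 2*X) = 2 - Q - 2*X)
M = 7
M*s(K(V, -4)) = 7*(2 - 1*(-14/3) - 2*(-4))² = 7*(2 + 14/3 + 8)² = 7*(44/3)² = 7*(1936/9) = 13552/9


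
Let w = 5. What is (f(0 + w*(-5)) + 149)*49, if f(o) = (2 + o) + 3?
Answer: 6321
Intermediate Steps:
f(o) = 5 + o
(f(0 + w*(-5)) + 149)*49 = ((5 + (0 + 5*(-5))) + 149)*49 = ((5 + (0 - 25)) + 149)*49 = ((5 - 25) + 149)*49 = (-20 + 149)*49 = 129*49 = 6321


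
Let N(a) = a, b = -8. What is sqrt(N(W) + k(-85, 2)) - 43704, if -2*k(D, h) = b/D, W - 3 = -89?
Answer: -43704 + I*sqrt(621690)/85 ≈ -43704.0 + 9.2762*I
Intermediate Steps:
W = -86 (W = 3 - 89 = -86)
k(D, h) = 4/D (k(D, h) = -(-4)/D = 4/D)
sqrt(N(W) + k(-85, 2)) - 43704 = sqrt(-86 + 4/(-85)) - 43704 = sqrt(-86 + 4*(-1/85)) - 43704 = sqrt(-86 - 4/85) - 43704 = sqrt(-7314/85) - 43704 = I*sqrt(621690)/85 - 43704 = -43704 + I*sqrt(621690)/85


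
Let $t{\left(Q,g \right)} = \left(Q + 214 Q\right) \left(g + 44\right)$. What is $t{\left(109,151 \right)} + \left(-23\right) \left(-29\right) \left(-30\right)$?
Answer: $4549815$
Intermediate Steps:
$t{\left(Q,g \right)} = 215 Q \left(44 + g\right)$
$t{\left(109,151 \right)} + \left(-23\right) \left(-29\right) \left(-30\right) = 215 \cdot 109 \left(44 + 151\right) + \left(-23\right) \left(-29\right) \left(-30\right) = 215 \cdot 109 \cdot 195 + 667 \left(-30\right) = 4569825 - 20010 = 4549815$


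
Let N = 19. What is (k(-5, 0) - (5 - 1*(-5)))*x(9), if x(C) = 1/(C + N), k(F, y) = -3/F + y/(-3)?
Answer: -47/140 ≈ -0.33571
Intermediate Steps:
k(F, y) = -3/F - y/3 (k(F, y) = -3/F + y*(-⅓) = -3/F - y/3)
x(C) = 1/(19 + C) (x(C) = 1/(C + 19) = 1/(19 + C))
(k(-5, 0) - (5 - 1*(-5)))*x(9) = ((-3/(-5) - ⅓*0) - (5 - 1*(-5)))/(19 + 9) = ((-3*(-⅕) + 0) - (5 + 5))/28 = ((⅗ + 0) - 1*10)*(1/28) = (⅗ - 10)*(1/28) = -47/5*1/28 = -47/140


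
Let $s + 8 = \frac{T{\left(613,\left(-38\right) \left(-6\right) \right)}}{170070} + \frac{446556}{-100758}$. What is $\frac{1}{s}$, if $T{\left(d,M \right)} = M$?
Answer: $- \frac{475997585}{5916947516} \approx -0.080446$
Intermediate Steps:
$s = - \frac{5916947516}{475997585}$ ($s = -8 + \left(\frac{\left(-38\right) \left(-6\right)}{170070} + \frac{446556}{-100758}\right) = -8 + \left(228 \cdot \frac{1}{170070} + 446556 \left(- \frac{1}{100758}\right)\right) = -8 + \left(\frac{38}{28345} - \frac{74426}{16793}\right) = -8 - \frac{2108966836}{475997585} = - \frac{5916947516}{475997585} \approx -12.431$)
$\frac{1}{s} = \frac{1}{- \frac{5916947516}{475997585}} = - \frac{475997585}{5916947516}$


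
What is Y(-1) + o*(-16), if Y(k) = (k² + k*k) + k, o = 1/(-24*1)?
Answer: 5/3 ≈ 1.6667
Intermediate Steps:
o = -1/24 (o = 1/(-24) = -1/24 ≈ -0.041667)
Y(k) = k + 2*k² (Y(k) = (k² + k²) + k = 2*k² + k = k + 2*k²)
Y(-1) + o*(-16) = -(1 + 2*(-1)) - 1/24*(-16) = -(1 - 2) + ⅔ = -1*(-1) + ⅔ = 1 + ⅔ = 5/3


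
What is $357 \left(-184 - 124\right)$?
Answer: $-109956$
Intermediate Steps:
$357 \left(-184 - 124\right) = 357 \left(-308\right) = -109956$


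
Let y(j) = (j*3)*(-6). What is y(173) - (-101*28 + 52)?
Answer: -338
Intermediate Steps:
y(j) = -18*j (y(j) = (3*j)*(-6) = -18*j)
y(173) - (-101*28 + 52) = -18*173 - (-101*28 + 52) = -3114 - (-2828 + 52) = -3114 - 1*(-2776) = -3114 + 2776 = -338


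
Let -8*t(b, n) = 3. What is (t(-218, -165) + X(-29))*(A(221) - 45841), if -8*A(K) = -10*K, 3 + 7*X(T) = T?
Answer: 7212249/32 ≈ 2.2538e+5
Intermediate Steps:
X(T) = -3/7 + T/7
A(K) = 5*K/4 (A(K) = -(-5)*K/4 = 5*K/4)
t(b, n) = -3/8 (t(b, n) = -⅛*3 = -3/8)
(t(-218, -165) + X(-29))*(A(221) - 45841) = (-3/8 + (-3/7 + (⅐)*(-29)))*((5/4)*221 - 45841) = (-3/8 + (-3/7 - 29/7))*(1105/4 - 45841) = (-3/8 - 32/7)*(-182259/4) = -277/56*(-182259/4) = 7212249/32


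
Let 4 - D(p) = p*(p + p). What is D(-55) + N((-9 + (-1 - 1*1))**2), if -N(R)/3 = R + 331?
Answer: -7402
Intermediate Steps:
N(R) = -993 - 3*R (N(R) = -3*(R + 331) = -3*(331 + R) = -993 - 3*R)
D(p) = 4 - 2*p**2 (D(p) = 4 - p*(p + p) = 4 - p*2*p = 4 - 2*p**2)
D(-55) + N((-9 + (-1 - 1*1))**2) = (4 - 2*(-55)**2) + (-993 - 3*(-9 + (-1 - 1*1))**2) = (4 - 2*3025) + (-993 - 3*(-9 + (-1 - 1))**2) = (4 - 6050) + (-993 - 3*(-9 - 2)**2) = -6046 + (-993 - 3*(-11)**2) = -6046 + (-993 - 3*121) = -6046 + (-993 - 363) = -6046 - 1356 = -7402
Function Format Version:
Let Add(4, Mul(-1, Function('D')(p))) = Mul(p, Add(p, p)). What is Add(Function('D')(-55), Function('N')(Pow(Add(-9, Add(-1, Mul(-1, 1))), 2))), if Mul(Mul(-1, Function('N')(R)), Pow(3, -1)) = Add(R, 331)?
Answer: -7402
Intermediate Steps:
Function('N')(R) = Add(-993, Mul(-3, R)) (Function('N')(R) = Mul(-3, Add(R, 331)) = Mul(-3, Add(331, R)) = Add(-993, Mul(-3, R)))
Function('D')(p) = Add(4, Mul(-2, Pow(p, 2))) (Function('D')(p) = Add(4, Mul(-1, Mul(p, Add(p, p)))) = Add(4, Mul(-1, Mul(p, Mul(2, p)))) = Add(4, Mul(-1, Mul(2, Pow(p, 2)))) = Add(4, Mul(-2, Pow(p, 2))))
Add(Function('D')(-55), Function('N')(Pow(Add(-9, Add(-1, Mul(-1, 1))), 2))) = Add(Add(4, Mul(-2, Pow(-55, 2))), Add(-993, Mul(-3, Pow(Add(-9, Add(-1, Mul(-1, 1))), 2)))) = Add(Add(4, Mul(-2, 3025)), Add(-993, Mul(-3, Pow(Add(-9, Add(-1, -1)), 2)))) = Add(Add(4, -6050), Add(-993, Mul(-3, Pow(Add(-9, -2), 2)))) = Add(-6046, Add(-993, Mul(-3, Pow(-11, 2)))) = Add(-6046, Add(-993, Mul(-3, 121))) = Add(-6046, Add(-993, -363)) = Add(-6046, -1356) = -7402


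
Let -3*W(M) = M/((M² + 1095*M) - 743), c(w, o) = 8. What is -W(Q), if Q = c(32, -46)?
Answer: 8/24243 ≈ 0.00032999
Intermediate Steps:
Q = 8
W(M) = -M/(3*(-743 + M² + 1095*M)) (W(M) = -M/(3*((M² + 1095*M) - 743)) = -M/(3*(-743 + M² + 1095*M)))
-W(Q) = -(-1)*8/(-2229 + 3*8² + 3285*8) = -(-1)*8/(-2229 + 3*64 + 26280) = -(-1)*8/(-2229 + 192 + 26280) = -(-1)*8/24243 = -1*(-8/24243) = 8/24243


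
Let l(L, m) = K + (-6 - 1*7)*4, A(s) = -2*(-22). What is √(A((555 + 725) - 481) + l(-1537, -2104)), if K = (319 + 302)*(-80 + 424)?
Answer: 52*√79 ≈ 462.19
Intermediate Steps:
K = 213624 (K = 621*344 = 213624)
A(s) = 44
l(L, m) = 213572 (l(L, m) = 213624 + (-6 - 1*7)*4 = 213624 + (-6 - 7)*4 = 213624 - 13*4 = 213624 - 52 = 213572)
√(A((555 + 725) - 481) + l(-1537, -2104)) = √(44 + 213572) = √213616 = 52*√79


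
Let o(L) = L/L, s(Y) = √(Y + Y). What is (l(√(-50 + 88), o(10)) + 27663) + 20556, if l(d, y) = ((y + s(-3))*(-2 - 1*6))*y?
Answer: 48211 - 8*I*√6 ≈ 48211.0 - 19.596*I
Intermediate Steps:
s(Y) = √2*√Y (s(Y) = √(2*Y) = √2*√Y)
o(L) = 1
l(d, y) = y*(-8*y - 8*I*√6) (l(d, y) = ((y + √2*√(-3))*(-2 - 1*6))*y = ((y + √2*(I*√3))*(-2 - 6))*y = ((y + I*√6)*(-8))*y = (-8*y - 8*I*√6)*y = y*(-8*y - 8*I*√6))
(l(√(-50 + 88), o(10)) + 27663) + 20556 = (-8*1*(1 + I*√6) + 27663) + 20556 = ((-8 - 8*I*√6) + 27663) + 20556 = (27655 - 8*I*√6) + 20556 = 48211 - 8*I*√6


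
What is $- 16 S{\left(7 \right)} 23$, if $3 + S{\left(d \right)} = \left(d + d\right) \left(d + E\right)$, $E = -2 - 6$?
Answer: $6256$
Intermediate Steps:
$E = -8$ ($E = -2 - 6 = -8$)
$S{\left(d \right)} = -3 + 2 d \left(-8 + d\right)$ ($S{\left(d \right)} = -3 + \left(d + d\right) \left(d - 8\right) = -3 + 2 d \left(-8 + d\right)$)
$- 16 S{\left(7 \right)} 23 = - 16 \left(-3 - 112 + 2 \cdot 7^{2}\right) 23 = - 16 \left(-3 - 112 + 2 \cdot 49\right) 23 = - 16 \left(-3 - 112 + 98\right) 23 = \left(-16\right) \left(-17\right) 23 = 272 \cdot 23 = 6256$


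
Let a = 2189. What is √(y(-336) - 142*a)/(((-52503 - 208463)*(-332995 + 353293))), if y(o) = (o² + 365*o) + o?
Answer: -I*√320918/5297087868 ≈ -1.0694e-7*I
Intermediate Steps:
y(o) = o² + 366*o
√(y(-336) - 142*a)/(((-52503 - 208463)*(-332995 + 353293))) = √(-336*(366 - 336) - 142*2189)/(((-52503 - 208463)*(-332995 + 353293))) = √(-336*30 - 310838)/((-260966*20298)) = √(-10080 - 310838)/(-5297087868) = √(-320918)*(-1/5297087868) = (I*√320918)*(-1/5297087868) = -I*√320918/5297087868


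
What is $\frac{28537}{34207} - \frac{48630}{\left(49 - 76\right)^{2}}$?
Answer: $- \frac{547560979}{8312301} \approx -65.874$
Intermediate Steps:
$\frac{28537}{34207} - \frac{48630}{\left(49 - 76\right)^{2}} = 28537 \cdot \frac{1}{34207} - \frac{48630}{\left(-27\right)^{2}} = \frac{28537}{34207} - \frac{48630}{729} = \frac{28537}{34207} - \frac{16210}{243} = - \frac{547560979}{8312301}$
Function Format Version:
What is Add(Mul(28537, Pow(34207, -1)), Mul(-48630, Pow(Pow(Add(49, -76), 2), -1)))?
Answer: Rational(-547560979, 8312301) ≈ -65.874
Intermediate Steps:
Add(Mul(28537, Pow(34207, -1)), Mul(-48630, Pow(Pow(Add(49, -76), 2), -1))) = Add(Mul(28537, Rational(1, 34207)), Mul(-48630, Pow(Pow(-27, 2), -1))) = Add(Rational(28537, 34207), Mul(-48630, Pow(729, -1))) = Add(Rational(28537, 34207), Mul(-48630, Rational(1, 729))) = Add(Rational(28537, 34207), Rational(-16210, 243)) = Rational(-547560979, 8312301)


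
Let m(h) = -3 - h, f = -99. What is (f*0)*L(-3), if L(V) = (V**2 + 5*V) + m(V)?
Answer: 0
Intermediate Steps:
L(V) = -3 + V**2 + 4*V (L(V) = (V**2 + 5*V) + (-3 - V) = -3 + V**2 + 4*V)
(f*0)*L(-3) = (-99*0)*(-3 + (-3)**2 + 4*(-3)) = 0*(-3 + 9 - 12) = 0*(-6) = 0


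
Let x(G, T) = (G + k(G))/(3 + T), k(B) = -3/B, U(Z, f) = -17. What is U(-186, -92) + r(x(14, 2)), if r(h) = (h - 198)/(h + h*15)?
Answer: -66163/3088 ≈ -21.426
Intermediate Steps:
x(G, T) = (G - 3/G)/(3 + T)
r(h) = (-198 + h)/(16*h) (r(h) = (-198 + h)/(h + 15*h) = (-198 + h)/((16*h)) = (-198 + h)*(1/(16*h)) = (-198 + h)/(16*h))
U(-186, -92) + r(x(14, 2)) = -17 + (-198 + (-3 + 14²)/(14*(3 + 2)))/(16*(((-3 + 14²)/(14*(3 + 2))))) = -17 + (-198 + (1/14)*(-3 + 196)/5)/(16*(((1/14)*(-3 + 196)/5))) = -17 + (-198 + (1/14)*(⅕)*193)/(16*(((1/14)*(⅕)*193))) = -17 + (-198 + 193/70)/(16*(193/70)) = -17 + (1/16)*(70/193)*(-13667/70) = -17 - 13667/3088 = -66163/3088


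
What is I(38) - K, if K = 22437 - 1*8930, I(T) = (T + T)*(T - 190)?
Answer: -25059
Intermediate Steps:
I(T) = 2*T*(-190 + T) (I(T) = (2*T)*(-190 + T) = 2*T*(-190 + T))
K = 13507 (K = 22437 - 8930 = 13507)
I(38) - K = 2*38*(-190 + 38) - 1*13507 = 2*38*(-152) - 13507 = -11552 - 13507 = -25059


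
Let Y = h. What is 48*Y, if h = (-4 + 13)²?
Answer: 3888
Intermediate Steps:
h = 81 (h = 9² = 81)
Y = 81
48*Y = 48*81 = 3888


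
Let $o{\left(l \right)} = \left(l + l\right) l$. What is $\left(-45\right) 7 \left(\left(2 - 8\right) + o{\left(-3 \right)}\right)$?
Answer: $-3780$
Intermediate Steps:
$o{\left(l \right)} = 2 l^{2}$ ($o{\left(l \right)} = 2 l l = 2 l^{2}$)
$\left(-45\right) 7 \left(\left(2 - 8\right) + o{\left(-3 \right)}\right) = \left(-45\right) 7 \left(\left(2 - 8\right) + 2 \left(-3\right)^{2}\right) = - 315 \left(-6 + 2 \cdot 9\right) = - 315 \left(-6 + 18\right) = \left(-315\right) 12 = -3780$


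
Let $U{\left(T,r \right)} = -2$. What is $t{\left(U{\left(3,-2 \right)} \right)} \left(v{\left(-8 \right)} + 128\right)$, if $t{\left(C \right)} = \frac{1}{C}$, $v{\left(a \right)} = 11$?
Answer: $- \frac{139}{2} \approx -69.5$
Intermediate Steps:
$t{\left(U{\left(3,-2 \right)} \right)} \left(v{\left(-8 \right)} + 128\right) = \frac{11 + 128}{-2} = \left(- \frac{1}{2}\right) 139 = - \frac{139}{2}$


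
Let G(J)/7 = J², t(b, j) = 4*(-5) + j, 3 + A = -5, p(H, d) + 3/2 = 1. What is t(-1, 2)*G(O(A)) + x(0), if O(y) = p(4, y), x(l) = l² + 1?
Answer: -61/2 ≈ -30.500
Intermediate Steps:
x(l) = 1 + l²
p(H, d) = -½ (p(H, d) = -3/2 + 1 = -½)
A = -8 (A = -3 - 5 = -8)
O(y) = -½
t(b, j) = -20 + j
G(J) = 7*J²
t(-1, 2)*G(O(A)) + x(0) = (-20 + 2)*(7*(-½)²) + (1 + 0²) = -126/4 + (1 + 0) = -18*7/4 + 1 = -63/2 + 1 = -61/2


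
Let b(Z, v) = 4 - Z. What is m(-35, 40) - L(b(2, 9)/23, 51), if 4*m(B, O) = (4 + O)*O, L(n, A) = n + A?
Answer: 8945/23 ≈ 388.91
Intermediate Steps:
L(n, A) = A + n
m(B, O) = O*(4 + O)/4 (m(B, O) = ((4 + O)*O)/4 = (O*(4 + O))/4 = O*(4 + O)/4)
m(-35, 40) - L(b(2, 9)/23, 51) = (¼)*40*(4 + 40) - (51 + (4 - 1*2)/23) = (¼)*40*44 - (51 + (4 - 2)*(1/23)) = 440 - (51 + 2*(1/23)) = 440 - (51 + 2/23) = 440 - 1*1175/23 = 440 - 1175/23 = 8945/23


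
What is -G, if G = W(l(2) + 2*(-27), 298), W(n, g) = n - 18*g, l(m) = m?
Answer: 5416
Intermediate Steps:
G = -5416 (G = (2 + 2*(-27)) - 18*298 = (2 - 54) - 5364 = -52 - 5364 = -5416)
-G = -1*(-5416) = 5416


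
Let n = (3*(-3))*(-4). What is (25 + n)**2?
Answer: 3721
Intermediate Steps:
n = 36 (n = -9*(-4) = 36)
(25 + n)**2 = (25 + 36)**2 = 61**2 = 3721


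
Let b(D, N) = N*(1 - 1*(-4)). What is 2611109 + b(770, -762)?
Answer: 2607299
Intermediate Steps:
b(D, N) = 5*N (b(D, N) = N*(1 + 4) = N*5 = 5*N)
2611109 + b(770, -762) = 2611109 + 5*(-762) = 2611109 - 3810 = 2607299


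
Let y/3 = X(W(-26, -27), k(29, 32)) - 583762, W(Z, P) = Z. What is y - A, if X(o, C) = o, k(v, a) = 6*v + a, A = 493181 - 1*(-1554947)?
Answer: -3799492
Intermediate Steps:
A = 2048128 (A = 493181 + 1554947 = 2048128)
k(v, a) = a + 6*v
y = -1751364 (y = 3*(-26 - 583762) = 3*(-583788) = -1751364)
y - A = -1751364 - 1*2048128 = -1751364 - 2048128 = -3799492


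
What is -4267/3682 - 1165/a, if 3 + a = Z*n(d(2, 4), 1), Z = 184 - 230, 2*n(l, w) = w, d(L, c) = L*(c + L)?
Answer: 1044647/23933 ≈ 43.649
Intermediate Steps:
d(L, c) = L*(L + c)
n(l, w) = w/2
Z = -46
a = -26 (a = -3 - 23 = -26)
-4267/3682 - 1165/a = -4267/3682 - 1165/(-26) = -4267*1/3682 - 1165*(-1/26) = -4267/3682 + 1165/26 = 1044647/23933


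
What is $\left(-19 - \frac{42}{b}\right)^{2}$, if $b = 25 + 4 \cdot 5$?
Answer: $\frac{89401}{225} \approx 397.34$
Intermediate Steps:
$b = 45$ ($b = 25 + 20 = 45$)
$\left(-19 - \frac{42}{b}\right)^{2} = \left(-19 - \frac{42}{45}\right)^{2} = \left(-19 - \frac{14}{15}\right)^{2} = \left(- \frac{299}{15}\right)^{2} = \frac{89401}{225}$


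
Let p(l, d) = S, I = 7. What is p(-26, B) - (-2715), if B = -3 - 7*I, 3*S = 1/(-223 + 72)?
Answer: 1229894/453 ≈ 2715.0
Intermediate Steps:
S = -1/453 (S = 1/(3*(-223 + 72)) = (1/3)/(-151) = (1/3)*(-1/151) = -1/453 ≈ -0.0022075)
B = -52 (B = -3 - 7*7 = -3 - 49 = -52)
p(l, d) = -1/453
p(-26, B) - (-2715) = -1/453 - (-2715) = -1/453 - 1*(-2715) = -1/453 + 2715 = 1229894/453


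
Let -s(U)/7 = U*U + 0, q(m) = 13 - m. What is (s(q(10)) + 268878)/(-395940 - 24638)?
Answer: -268815/420578 ≈ -0.63916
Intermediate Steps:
s(U) = -7*U² (s(U) = -7*(U*U + 0) = -7*(U² + 0) = -7*U²)
(s(q(10)) + 268878)/(-395940 - 24638) = (-7*(13 - 1*10)² + 268878)/(-395940 - 24638) = (-7*(13 - 10)² + 268878)/(-420578) = (-7*3² + 268878)*(-1/420578) = (-7*9 + 268878)*(-1/420578) = (-63 + 268878)*(-1/420578) = 268815*(-1/420578) = -268815/420578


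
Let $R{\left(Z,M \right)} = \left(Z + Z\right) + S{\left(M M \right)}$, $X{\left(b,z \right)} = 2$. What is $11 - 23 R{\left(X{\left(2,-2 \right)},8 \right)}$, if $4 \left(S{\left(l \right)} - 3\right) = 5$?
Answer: $- \frac{715}{4} \approx -178.75$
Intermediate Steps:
$S{\left(l \right)} = \frac{17}{4}$ ($S{\left(l \right)} = 3 + \frac{1}{4} \cdot 5 = 3 + \frac{5}{4} = \frac{17}{4}$)
$R{\left(Z,M \right)} = \frac{17}{4} + 2 Z$ ($R{\left(Z,M \right)} = \left(Z + Z\right) + \frac{17}{4} = 2 Z + \frac{17}{4} = \frac{17}{4} + 2 Z$)
$11 - 23 R{\left(X{\left(2,-2 \right)},8 \right)} = 11 - 23 \left(\frac{17}{4} + 2 \cdot 2\right) = 11 - 23 \left(\frac{17}{4} + 4\right) = 11 - \frac{759}{4} = - \frac{715}{4}$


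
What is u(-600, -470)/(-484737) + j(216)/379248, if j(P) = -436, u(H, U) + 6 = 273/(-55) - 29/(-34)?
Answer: -145662661/129043714580 ≈ -0.0011288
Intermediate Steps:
u(H, U) = -18907/1870 (u(H, U) = -6 + (273/(-55) - 29/(-34)) = -6 + (273*(-1/55) - 29*(-1/34)) = -6 + (-273/55 + 29/34) = -6 - 7687/1870 = -18907/1870)
u(-600, -470)/(-484737) + j(216)/379248 = -18907/1870/(-484737) - 436/379248 = -18907/1870*(-1/484737) - 436*1/379248 = 511/24498870 - 109/94812 = -145662661/129043714580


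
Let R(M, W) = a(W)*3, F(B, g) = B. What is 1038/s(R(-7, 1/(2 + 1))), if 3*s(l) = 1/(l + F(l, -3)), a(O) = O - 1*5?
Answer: -87192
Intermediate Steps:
a(O) = -5 + O (a(O) = O - 5 = -5 + O)
R(M, W) = -15 + 3*W (R(M, W) = (-5 + W)*3 = -15 + 3*W)
s(l) = 1/(6*l) (s(l) = 1/(3*(l + l)) = 1/(3*((2*l))) = (1/(2*l))/3 = 1/(6*l))
1038/s(R(-7, 1/(2 + 1))) = 1038/((1/(6*(-15 + 3/(2 + 1))))) = 1038/((1/(6*(-15 + 3/3)))) = 1038/((1/(6*(-15 + 3*(1/3))))) = 1038/((1/(6*(-15 + 1)))) = 1038/(((1/6)/(-14))) = 1038/(((1/6)*(-1/14))) = 1038/(-1/84) = 1038*(-84) = -87192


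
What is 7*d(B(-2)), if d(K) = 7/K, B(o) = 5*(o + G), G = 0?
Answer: -49/10 ≈ -4.9000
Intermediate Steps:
B(o) = 5*o (B(o) = 5*(o + 0) = 5*o)
7*d(B(-2)) = 7*(7/((5*(-2)))) = 7*(7/(-10)) = 7*(7*(-⅒)) = 7*(-7/10) = -49/10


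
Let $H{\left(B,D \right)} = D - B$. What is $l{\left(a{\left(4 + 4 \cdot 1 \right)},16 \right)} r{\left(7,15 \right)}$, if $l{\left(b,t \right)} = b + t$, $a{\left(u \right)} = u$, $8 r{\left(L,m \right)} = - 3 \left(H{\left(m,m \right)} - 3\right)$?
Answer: $27$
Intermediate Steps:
$r{\left(L,m \right)} = \frac{9}{8}$ ($r{\left(L,m \right)} = \frac{\left(-3\right) \left(\left(m - m\right) - 3\right)}{8} = \frac{\left(-3\right) \left(0 - 3\right)}{8} = \frac{\left(-3\right) \left(-3\right)}{8} = \frac{1}{8} \cdot 9 = \frac{9}{8}$)
$l{\left(a{\left(4 + 4 \cdot 1 \right)},16 \right)} r{\left(7,15 \right)} = \left(\left(4 + 4 \cdot 1\right) + 16\right) \frac{9}{8} = \left(\left(4 + 4\right) + 16\right) \frac{9}{8} = \left(8 + 16\right) \frac{9}{8} = 24 \cdot \frac{9}{8} = 27$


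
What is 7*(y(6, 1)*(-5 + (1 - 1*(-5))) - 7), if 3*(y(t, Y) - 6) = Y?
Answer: -14/3 ≈ -4.6667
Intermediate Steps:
y(t, Y) = 6 + Y/3
7*(y(6, 1)*(-5 + (1 - 1*(-5))) - 7) = 7*((6 + (1/3)*1)*(-5 + (1 - 1*(-5))) - 7) = 7*((6 + 1/3)*(-5 + (1 + 5)) - 7) = 7*(19*(-5 + 6)/3 - 7) = 7*((19/3)*1 - 7) = 7*(19/3 - 7) = 7*(-2/3) = -14/3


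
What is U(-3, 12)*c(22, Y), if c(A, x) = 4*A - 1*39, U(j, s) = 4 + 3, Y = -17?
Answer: 343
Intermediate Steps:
U(j, s) = 7
c(A, x) = -39 + 4*A (c(A, x) = 4*A - 39 = -39 + 4*A)
U(-3, 12)*c(22, Y) = 7*(-39 + 4*22) = 7*(-39 + 88) = 7*49 = 343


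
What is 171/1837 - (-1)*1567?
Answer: 2878750/1837 ≈ 1567.1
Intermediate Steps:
171/1837 - (-1)*1567 = 171*(1/1837) - 1*(-1567) = 171/1837 + 1567 = 2878750/1837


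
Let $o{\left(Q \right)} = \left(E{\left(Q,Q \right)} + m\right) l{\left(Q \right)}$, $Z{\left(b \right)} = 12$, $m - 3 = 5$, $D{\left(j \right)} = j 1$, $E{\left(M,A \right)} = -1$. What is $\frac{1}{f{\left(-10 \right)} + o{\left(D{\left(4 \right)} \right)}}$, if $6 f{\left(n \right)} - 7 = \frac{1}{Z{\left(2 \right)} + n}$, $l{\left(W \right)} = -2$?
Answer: $- \frac{4}{51} \approx -0.078431$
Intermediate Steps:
$D{\left(j \right)} = j$
$m = 8$ ($m = 3 + 5 = 8$)
$f{\left(n \right)} = \frac{7}{6} + \frac{1}{6 \left(12 + n\right)}$
$o{\left(Q \right)} = -14$ ($o{\left(Q \right)} = \left(-1 + 8\right) \left(-2\right) = 7 \left(-2\right) = -14$)
$\frac{1}{f{\left(-10 \right)} + o{\left(D{\left(4 \right)} \right)}} = \frac{1}{\frac{85 + 7 \left(-10\right)}{6 \left(12 - 10\right)} - 14} = \frac{1}{\frac{85 - 70}{6 \cdot 2} - 14} = \frac{1}{\frac{1}{6} \cdot \frac{1}{2} \cdot 15 - 14} = \frac{1}{\frac{5}{4} - 14} = \frac{1}{- \frac{51}{4}} = - \frac{4}{51}$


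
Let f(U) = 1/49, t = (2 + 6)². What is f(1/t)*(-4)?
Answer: -4/49 ≈ -0.081633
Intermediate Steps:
t = 64 (t = 8² = 64)
f(U) = 1/49
f(1/t)*(-4) = (1/49)*(-4) = -4/49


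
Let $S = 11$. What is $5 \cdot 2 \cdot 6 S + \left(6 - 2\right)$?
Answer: $664$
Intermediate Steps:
$5 \cdot 2 \cdot 6 S + \left(6 - 2\right) = 5 \cdot 2 \cdot 6 \cdot 11 + \left(6 - 2\right) = 10 \cdot 6 \cdot 11 + \left(6 - 2\right) = 60 \cdot 11 + 4 = 660 + 4 = 664$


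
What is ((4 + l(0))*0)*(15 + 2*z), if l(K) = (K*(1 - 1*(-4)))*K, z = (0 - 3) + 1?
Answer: 0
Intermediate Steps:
z = -2 (z = -3 + 1 = -2)
l(K) = 5*K² (l(K) = (K*(1 + 4))*K = (K*5)*K = (5*K)*K = 5*K²)
((4 + l(0))*0)*(15 + 2*z) = ((4 + 5*0²)*0)*(15 + 2*(-2)) = ((4 + 5*0)*0)*(15 - 4) = ((4 + 0)*0)*11 = (4*0)*11 = 0*11 = 0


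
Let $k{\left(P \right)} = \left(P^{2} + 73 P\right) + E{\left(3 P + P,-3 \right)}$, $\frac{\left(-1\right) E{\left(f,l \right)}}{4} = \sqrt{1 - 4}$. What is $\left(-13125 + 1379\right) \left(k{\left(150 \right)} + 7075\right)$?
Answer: $-476006650 + 46984 i \sqrt{3} \approx -4.7601 \cdot 10^{8} + 81379.0 i$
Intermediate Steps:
$E{\left(f,l \right)} = - 4 i \sqrt{3}$ ($E{\left(f,l \right)} = - 4 \sqrt{1 - 4} = - 4 \sqrt{-3} = - 4 i \sqrt{3}$)
$k{\left(P \right)} = P^{2} + 73 P - 4 i \sqrt{3}$ ($k{\left(P \right)} = \left(P^{2} + 73 P\right) - 4 i \sqrt{3} = P^{2} + 73 P - 4 i \sqrt{3}$)
$\left(-13125 + 1379\right) \left(k{\left(150 \right)} + 7075\right) = \left(-13125 + 1379\right) \left(\left(150^{2} + 73 \cdot 150 - 4 i \sqrt{3}\right) + 7075\right) = - 11746 \left(\left(22500 + 10950 - 4 i \sqrt{3}\right) + 7075\right) = - 11746 \left(\left(33450 - 4 i \sqrt{3}\right) + 7075\right) = - 11746 \left(40525 - 4 i \sqrt{3}\right) = -476006650 + 46984 i \sqrt{3}$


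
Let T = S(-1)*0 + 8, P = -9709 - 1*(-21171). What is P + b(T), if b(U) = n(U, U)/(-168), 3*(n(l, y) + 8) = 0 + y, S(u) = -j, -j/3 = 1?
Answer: 722108/63 ≈ 11462.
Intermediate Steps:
j = -3 (j = -3*1 = -3)
P = 11462 (P = -9709 + 21171 = 11462)
S(u) = 3 (S(u) = -1*(-3) = 3)
n(l, y) = -8 + y/3 (n(l, y) = -8 + (0 + y)/3 = -8 + y/3)
T = 8 (T = 3*0 + 8 = 0 + 8 = 8)
b(U) = 1/21 - U/504 (b(U) = (-8 + U/3)/(-168) = (-8 + U/3)*(-1/168) = 1/21 - U/504)
P + b(T) = 11462 + (1/21 - 1/504*8) = 11462 + (1/21 - 1/63) = 11462 + 2/63 = 722108/63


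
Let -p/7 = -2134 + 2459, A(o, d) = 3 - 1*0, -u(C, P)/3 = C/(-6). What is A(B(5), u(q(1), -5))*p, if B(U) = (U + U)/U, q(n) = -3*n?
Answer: -6825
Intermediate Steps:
u(C, P) = C/2 (u(C, P) = -3*C/(-6) = -3*C*(-1)/6 = -(-1)*C/2 = C/2)
B(U) = 2 (B(U) = (2*U)/U = 2)
A(o, d) = 3 (A(o, d) = 3 + 0 = 3)
p = -2275 (p = -7*(-2134 + 2459) = -7*325 = -2275)
A(B(5), u(q(1), -5))*p = 3*(-2275) = -6825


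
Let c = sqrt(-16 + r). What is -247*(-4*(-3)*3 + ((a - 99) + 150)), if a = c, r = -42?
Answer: -21489 - 247*I*sqrt(58) ≈ -21489.0 - 1881.1*I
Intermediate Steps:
c = I*sqrt(58) (c = sqrt(-16 - 42) = sqrt(-58) = I*sqrt(58) ≈ 7.6158*I)
a = I*sqrt(58) ≈ 7.6158*I
-247*(-4*(-3)*3 + ((a - 99) + 150)) = -247*(-4*(-3)*3 + ((I*sqrt(58) - 99) + 150)) = -247*(12*3 + ((-99 + I*sqrt(58)) + 150)) = -247*(36 + (51 + I*sqrt(58))) = -247*(87 + I*sqrt(58)) = -21489 - 247*I*sqrt(58)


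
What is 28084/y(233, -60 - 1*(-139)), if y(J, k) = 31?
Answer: 28084/31 ≈ 905.94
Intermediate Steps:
28084/y(233, -60 - 1*(-139)) = 28084/31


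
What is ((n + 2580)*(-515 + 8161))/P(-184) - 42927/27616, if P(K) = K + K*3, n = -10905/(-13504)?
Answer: -114989535621417/4288654336 ≈ -26813.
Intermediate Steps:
n = 10905/13504 (n = -10905*(-1/13504) = 10905/13504 ≈ 0.80754)
P(K) = 4*K (P(K) = K + 3*K = 4*K)
((n + 2580)*(-515 + 8161))/P(-184) - 42927/27616 = ((10905/13504 + 2580)*(-515 + 8161))/((4*(-184))) - 42927/27616 = ((34851225/13504)*7646)/(-736) - 42927*1/27616 = (133236233175/6752)*(-1/736) - 42927/27616 = -133236233175/4969472 - 42927/27616 = -114989535621417/4288654336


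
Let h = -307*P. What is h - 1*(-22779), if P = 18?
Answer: 17253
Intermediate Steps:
h = -5526 (h = -307*18 = -5526)
h - 1*(-22779) = -5526 - 1*(-22779) = -5526 + 22779 = 17253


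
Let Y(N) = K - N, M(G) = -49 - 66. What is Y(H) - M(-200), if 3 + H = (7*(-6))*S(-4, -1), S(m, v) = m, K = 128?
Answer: 78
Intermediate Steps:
M(G) = -115
H = 165 (H = -3 + (7*(-6))*(-4) = -3 - 42*(-4) = -3 + 168 = 165)
Y(N) = 128 - N
Y(H) - M(-200) = (128 - 1*165) - 1*(-115) = (128 - 165) + 115 = -37 + 115 = 78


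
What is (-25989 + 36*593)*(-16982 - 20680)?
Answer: 174789342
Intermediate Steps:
(-25989 + 36*593)*(-16982 - 20680) = (-25989 + 21348)*(-37662) = -4641*(-37662) = 174789342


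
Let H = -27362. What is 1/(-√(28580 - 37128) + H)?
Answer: I/(2*(√2137 - 13681*I)) ≈ -3.6547e-5 + 1.2349e-7*I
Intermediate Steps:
1/(-√(28580 - 37128) + H) = 1/(-√(28580 - 37128) - 27362) = 1/(-√(-8548) - 27362) = 1/(-2*I*√2137 - 27362) = 1/(-27362 - 2*I*√2137)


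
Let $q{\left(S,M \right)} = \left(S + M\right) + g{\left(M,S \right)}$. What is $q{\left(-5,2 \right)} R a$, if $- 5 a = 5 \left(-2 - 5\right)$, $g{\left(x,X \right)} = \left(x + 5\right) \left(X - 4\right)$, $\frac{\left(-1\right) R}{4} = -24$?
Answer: $-44352$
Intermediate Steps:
$R = 96$ ($R = \left(-4\right) \left(-24\right) = 96$)
$g{\left(x,X \right)} = \left(-4 + X\right) \left(5 + x\right)$ ($g{\left(x,X \right)} = \left(5 + x\right) \left(-4 + X\right) = \left(-4 + X\right) \left(5 + x\right)$)
$a = 7$ ($a = - \frac{5 \left(-2 - 5\right)}{5} = - \frac{5 \left(-7\right)}{5} = \left(- \frac{1}{5}\right) \left(-35\right) = 7$)
$q{\left(S,M \right)} = -20 - 3 M + 6 S + M S$ ($q{\left(S,M \right)} = \left(S + M\right) + \left(-20 - 4 M + 5 S + S M\right) = \left(M + S\right) + \left(-20 - 4 M + 5 S + M S\right) = -20 - 3 M + 6 S + M S$)
$q{\left(-5,2 \right)} R a = \left(-20 - 6 + 6 \left(-5\right) + 2 \left(-5\right)\right) 96 \cdot 7 = \left(-20 - 6 - 30 - 10\right) 672 = \left(-66\right) 672 = -44352$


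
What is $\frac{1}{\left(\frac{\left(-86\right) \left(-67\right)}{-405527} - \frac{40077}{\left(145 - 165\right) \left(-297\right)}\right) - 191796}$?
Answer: $- \frac{267647820}{51335590899371} \approx -5.2137 \cdot 10^{-6}$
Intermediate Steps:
$\frac{1}{\left(\frac{\left(-86\right) \left(-67\right)}{-405527} - \frac{40077}{\left(145 - 165\right) \left(-297\right)}\right) - 191796} = \frac{1}{\left(5762 \left(- \frac{1}{405527}\right) - \frac{40077}{\left(-20\right) \left(-297\right)}\right) - 191796} = \frac{1}{\left(- \frac{5762}{405527} - \frac{40077}{5940}\right) - 191796} = \frac{1}{\left(- \frac{5762}{405527} - \frac{4453}{660}\right) - 191796} = \frac{1}{- \frac{1809614651}{267647820} - 191796} = \frac{1}{- \frac{51335590899371}{267647820}} = - \frac{267647820}{51335590899371}$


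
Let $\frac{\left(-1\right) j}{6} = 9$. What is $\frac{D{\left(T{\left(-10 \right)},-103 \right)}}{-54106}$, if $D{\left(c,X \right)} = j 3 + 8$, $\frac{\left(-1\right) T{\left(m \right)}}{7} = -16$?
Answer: $\frac{77}{27053} \approx 0.0028463$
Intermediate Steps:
$j = -54$ ($j = \left(-6\right) 9 = -54$)
$T{\left(m \right)} = 112$ ($T{\left(m \right)} = \left(-7\right) \left(-16\right) = 112$)
$D{\left(c,X \right)} = -154$ ($D{\left(c,X \right)} = \left(-54\right) 3 + 8 = -162 + 8 = -154$)
$\frac{D{\left(T{\left(-10 \right)},-103 \right)}}{-54106} = - \frac{154}{-54106} = \left(-154\right) \left(- \frac{1}{54106}\right) = \frac{77}{27053}$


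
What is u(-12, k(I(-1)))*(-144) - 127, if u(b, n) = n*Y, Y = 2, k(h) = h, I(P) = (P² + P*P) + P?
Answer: -415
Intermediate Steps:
I(P) = P + 2*P² (I(P) = (P² + P²) + P = 2*P² + P = P + 2*P²)
u(b, n) = 2*n (u(b, n) = n*2 = 2*n)
u(-12, k(I(-1)))*(-144) - 127 = (2*(-(1 + 2*(-1))))*(-144) - 127 = (2*(-(1 - 2)))*(-144) - 127 = (2*(-1*(-1)))*(-144) - 127 = (2*1)*(-144) - 127 = 2*(-144) - 127 = -288 - 127 = -415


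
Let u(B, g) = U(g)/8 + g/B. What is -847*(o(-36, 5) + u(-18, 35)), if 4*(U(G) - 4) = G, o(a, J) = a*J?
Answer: 43994027/288 ≈ 1.5276e+5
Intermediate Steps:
o(a, J) = J*a
U(G) = 4 + G/4
u(B, g) = 1/2 + g/32 + g/B (u(B, g) = (4 + g/4)/8 + g/B = (4 + g/4)*(1/8) + g/B = (1/2 + g/32) + g/B = 1/2 + g/32 + g/B)
-847*(o(-36, 5) + u(-18, 35)) = -847*(5*(-36) + (35 + (1/32)*(-18)*(16 + 35))/(-18)) = -847*(-180 - (35 + (1/32)*(-18)*51)/18) = -847*(-180 - (35 - 459/16)/18) = -847*(-180 - 1/18*101/16) = -847*(-180 - 101/288) = -847*(-51941/288) = 43994027/288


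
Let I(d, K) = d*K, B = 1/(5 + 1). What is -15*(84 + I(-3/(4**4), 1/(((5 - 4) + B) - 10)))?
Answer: -8547975/6784 ≈ -1260.0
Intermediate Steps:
B = 1/6 ≈ 0.16667
I(d, K) = K*d
-15*(84 + I(-3/(4**4), 1/(((5 - 4) + B) - 10))) = -15*(84 + (-3/(4**4))/(((5 - 4) + 1/6) - 10)) = -15*(84 + (-3/256)/((1 + 1/6) - 10)) = -15*(84 + (-3*1/256)/(7/6 - 10)) = -15*(84 - 3/256/(-53/6)) = -15*(84 - 6/53*(-3/256)) = -15*(84 + 9/6784) = -15*569865/6784 = -8547975/6784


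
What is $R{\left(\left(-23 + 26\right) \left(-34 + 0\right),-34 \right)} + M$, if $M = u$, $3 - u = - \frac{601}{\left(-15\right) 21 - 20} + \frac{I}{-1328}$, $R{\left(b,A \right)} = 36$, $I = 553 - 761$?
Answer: $\frac{1030157}{27805} \approx 37.049$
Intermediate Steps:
$I = -208$
$u = \frac{29177}{27805}$ ($u = 3 - \left(- \frac{601}{\left(-15\right) 21 - 20} - \frac{208}{-1328}\right) = 3 - \left(- \frac{601}{-315 - 20} - - \frac{13}{83}\right) = 3 - \left(- \frac{601}{-335} + \frac{13}{83}\right) = 3 - \left(\left(-601\right) \left(- \frac{1}{335}\right) + \frac{13}{83}\right) = 3 - \left(\frac{601}{335} + \frac{13}{83}\right) = 3 - \frac{54238}{27805} = \frac{29177}{27805} \approx 1.0493$)
$M = \frac{29177}{27805} \approx 1.0493$
$R{\left(\left(-23 + 26\right) \left(-34 + 0\right),-34 \right)} + M = 36 + \frac{29177}{27805} = \frac{1030157}{27805}$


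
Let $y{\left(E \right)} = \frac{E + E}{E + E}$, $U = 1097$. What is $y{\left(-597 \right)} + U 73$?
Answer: $80082$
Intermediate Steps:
$y{\left(E \right)} = 1$ ($y{\left(E \right)} = \frac{2 E}{2 E} = 2 E \frac{1}{2 E} = 1$)
$y{\left(-597 \right)} + U 73 = 1 + 1097 \cdot 73 = 1 + 80081 = 80082$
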